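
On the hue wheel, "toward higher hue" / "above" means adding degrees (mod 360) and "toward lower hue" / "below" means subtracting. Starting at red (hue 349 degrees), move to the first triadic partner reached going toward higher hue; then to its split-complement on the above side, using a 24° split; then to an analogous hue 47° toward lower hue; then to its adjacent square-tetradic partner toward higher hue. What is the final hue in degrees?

356°

349 + 120 = 469 → 469 − 360 = 109°   (triadic ↑)
109 + 204 = 313°   (split-comp 24° ↑)
313 − 47 = 266°   (analog 47° ↓)
266 + 90 = 356°   (square ↑)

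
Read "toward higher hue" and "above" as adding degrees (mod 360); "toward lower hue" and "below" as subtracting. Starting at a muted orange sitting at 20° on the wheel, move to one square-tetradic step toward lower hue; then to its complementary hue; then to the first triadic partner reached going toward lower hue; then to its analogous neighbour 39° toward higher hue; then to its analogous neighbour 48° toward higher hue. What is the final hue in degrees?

square ↓ −90°: 20 − 90 = -70 → -70 + 360 = 290°
complement +180°: 290 + 180 = 470 → 470 − 360 = 110°
triadic ↓ −120°: 110 − 120 = -10 → -10 + 360 = 350°
analog 39° ↑ +39°: 350 + 39 = 389 → 389 − 360 = 29°
analog 48° ↑ +48°: 29 + 48 = 77°

77°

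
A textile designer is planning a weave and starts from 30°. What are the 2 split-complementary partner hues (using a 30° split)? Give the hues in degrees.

180° and 240°

Complement of 30°: 30 + 180 = 210°
210 − 30 = 180°
210 + 30 = 240°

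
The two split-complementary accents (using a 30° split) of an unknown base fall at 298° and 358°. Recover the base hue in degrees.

The accents sit 30° either side of the complement, so the complement is their short-arc midpoint on the wheel.
Short-arc midpoint of 298° and 358°: 328°.
Base is 180° from the complement: 328 − 180 = 148°

148°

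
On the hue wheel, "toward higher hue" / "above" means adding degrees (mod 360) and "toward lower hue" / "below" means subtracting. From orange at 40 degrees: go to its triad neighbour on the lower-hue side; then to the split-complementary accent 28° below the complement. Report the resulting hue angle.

−120° (triadic ↓): 40 − 120 = -80 → -80 + 360 = 280°
+152° (split-comp 28° ↓): 280 + 152 = 432 → 432 − 360 = 72°

72°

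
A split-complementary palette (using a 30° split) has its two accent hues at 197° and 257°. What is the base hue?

47°

The accents sit 30° either side of the complement, so the complement is their short-arc midpoint on the wheel.
Short-arc midpoint of 197° and 257°: 227°.
Base is 180° from the complement: 227 − 180 = 47°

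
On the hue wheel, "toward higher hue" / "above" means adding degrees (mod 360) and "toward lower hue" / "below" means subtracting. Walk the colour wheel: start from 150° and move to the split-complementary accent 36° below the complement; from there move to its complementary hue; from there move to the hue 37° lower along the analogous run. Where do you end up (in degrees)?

77°

150 + 144 = 294°   (split-comp 36° ↓)
294 + 180 = 474 → 474 − 360 = 114°   (complement)
114 − 37 = 77°   (analog 37° ↓)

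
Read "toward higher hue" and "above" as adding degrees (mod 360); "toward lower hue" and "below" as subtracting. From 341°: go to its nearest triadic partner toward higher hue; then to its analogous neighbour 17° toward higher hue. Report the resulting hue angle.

118°

341 + 120 = 461 → 461 − 360 = 101°   (triadic ↑)
101 + 17 = 118°   (analog 17° ↑)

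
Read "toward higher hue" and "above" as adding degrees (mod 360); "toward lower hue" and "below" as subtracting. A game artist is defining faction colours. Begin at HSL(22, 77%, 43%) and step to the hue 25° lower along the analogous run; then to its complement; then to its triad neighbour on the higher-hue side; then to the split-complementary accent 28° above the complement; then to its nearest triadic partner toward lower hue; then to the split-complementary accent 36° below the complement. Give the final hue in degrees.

analog 25° ↓ −25°: 22 − 25 = -3 → -3 + 360 = 357°
complement +180°: 357 + 180 = 537 → 537 − 360 = 177°
triadic ↑ +120°: 177 + 120 = 297°
split-comp 28° ↑ +208°: 297 + 208 = 505 → 505 − 360 = 145°
triadic ↓ −120°: 145 − 120 = 25°
split-comp 36° ↓ +144°: 25 + 144 = 169°

169°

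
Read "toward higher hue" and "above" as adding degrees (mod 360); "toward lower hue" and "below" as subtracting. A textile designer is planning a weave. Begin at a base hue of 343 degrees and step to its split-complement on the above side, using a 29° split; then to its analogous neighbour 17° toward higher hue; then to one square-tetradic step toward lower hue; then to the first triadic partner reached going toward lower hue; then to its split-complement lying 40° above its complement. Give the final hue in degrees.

+209° (split-comp 29° ↑): 343 + 209 = 552 → 552 − 360 = 192°
+17° (analog 17° ↑): 192 + 17 = 209°
−90° (square ↓): 209 − 90 = 119°
−120° (triadic ↓): 119 − 120 = -1 → -1 + 360 = 359°
+220° (split-comp 40° ↑): 359 + 220 = 579 → 579 − 360 = 219°

219°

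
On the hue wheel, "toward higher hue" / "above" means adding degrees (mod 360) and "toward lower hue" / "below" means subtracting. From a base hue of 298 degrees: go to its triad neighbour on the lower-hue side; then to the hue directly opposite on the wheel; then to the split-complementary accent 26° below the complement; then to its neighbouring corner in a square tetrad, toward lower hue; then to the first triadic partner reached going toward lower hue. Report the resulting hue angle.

−120° (triadic ↓): 298 − 120 = 178°
+180° (complement): 178 + 180 = 358°
+154° (split-comp 26° ↓): 358 + 154 = 512 → 512 − 360 = 152°
−90° (square ↓): 152 − 90 = 62°
−120° (triadic ↓): 62 − 120 = -58 → -58 + 360 = 302°

302°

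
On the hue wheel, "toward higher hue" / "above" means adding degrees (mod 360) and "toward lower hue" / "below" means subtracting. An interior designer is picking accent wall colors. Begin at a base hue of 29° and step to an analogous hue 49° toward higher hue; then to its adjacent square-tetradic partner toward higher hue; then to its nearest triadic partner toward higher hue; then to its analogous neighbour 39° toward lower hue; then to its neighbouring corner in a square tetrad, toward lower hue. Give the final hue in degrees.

+49° (analog 49° ↑): 29 + 49 = 78°
+90° (square ↑): 78 + 90 = 168°
+120° (triadic ↑): 168 + 120 = 288°
−39° (analog 39° ↓): 288 − 39 = 249°
−90° (square ↓): 249 − 90 = 159°

159°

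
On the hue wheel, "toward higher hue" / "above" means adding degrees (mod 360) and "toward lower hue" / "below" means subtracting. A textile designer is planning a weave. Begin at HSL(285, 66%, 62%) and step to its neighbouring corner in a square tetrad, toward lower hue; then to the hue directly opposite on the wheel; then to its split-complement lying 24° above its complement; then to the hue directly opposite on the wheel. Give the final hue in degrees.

39°

−90° (square ↓): 285 − 90 = 195°
+180° (complement): 195 + 180 = 375 → 375 − 360 = 15°
+204° (split-comp 24° ↑): 15 + 204 = 219°
+180° (complement): 219 + 180 = 399 → 399 − 360 = 39°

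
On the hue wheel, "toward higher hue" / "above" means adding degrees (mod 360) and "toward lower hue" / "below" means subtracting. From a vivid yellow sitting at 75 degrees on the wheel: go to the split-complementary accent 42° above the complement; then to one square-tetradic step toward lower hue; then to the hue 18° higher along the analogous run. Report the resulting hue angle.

225°

75 + 222 = 297°   (split-comp 42° ↑)
297 − 90 = 207°   (square ↓)
207 + 18 = 225°   (analog 18° ↑)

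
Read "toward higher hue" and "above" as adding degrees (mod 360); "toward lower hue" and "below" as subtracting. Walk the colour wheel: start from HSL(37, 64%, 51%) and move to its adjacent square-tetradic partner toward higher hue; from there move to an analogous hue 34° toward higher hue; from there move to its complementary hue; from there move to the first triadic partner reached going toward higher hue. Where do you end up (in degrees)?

square ↑ +90°: 37 + 90 = 127°
analog 34° ↑ +34°: 127 + 34 = 161°
complement +180°: 161 + 180 = 341°
triadic ↑ +120°: 341 + 120 = 461 → 461 − 360 = 101°

101°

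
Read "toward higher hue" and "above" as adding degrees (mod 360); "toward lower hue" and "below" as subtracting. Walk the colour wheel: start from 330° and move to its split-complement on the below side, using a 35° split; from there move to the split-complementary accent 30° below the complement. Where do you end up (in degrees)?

+145° (split-comp 35° ↓): 330 + 145 = 475 → 475 − 360 = 115°
+150° (split-comp 30° ↓): 115 + 150 = 265°

265°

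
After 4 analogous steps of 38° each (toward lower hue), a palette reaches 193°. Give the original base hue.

4 steps of 38° (toward lower hue) give a net shift of −152°.
Start = end − shift: 193 + 152 = 345°

345°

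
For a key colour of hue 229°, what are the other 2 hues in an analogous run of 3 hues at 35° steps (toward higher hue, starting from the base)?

264° and 299°

Analogous hues sit every 35° along the wheel.
229 + 35 = 264°
229 + 70 = 299°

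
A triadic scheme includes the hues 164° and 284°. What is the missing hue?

A triad places three hues 120° apart.
The full set through 164° is {44°, 164°, 284°}.
Given {164°, 284°}, the missing hue is 44°.

44°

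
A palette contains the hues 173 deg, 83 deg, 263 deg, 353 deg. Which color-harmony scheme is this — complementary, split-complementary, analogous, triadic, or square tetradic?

square tetradic

Sort the hues: 83°, 173°, 263°, 353°.
Successive gaps around the wheel: 90°, 90°, 90°, 90°.
Four hues every 90° form a square tetradic scheme.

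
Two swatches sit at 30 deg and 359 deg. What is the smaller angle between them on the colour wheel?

|30 − 359| = 329.
The shorter arc is 360 − 329 = 31°.

31°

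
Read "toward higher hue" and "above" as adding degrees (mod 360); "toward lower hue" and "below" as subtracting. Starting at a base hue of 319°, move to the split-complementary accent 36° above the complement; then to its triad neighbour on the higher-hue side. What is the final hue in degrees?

319 + 216 = 535 → 535 − 360 = 175°   (split-comp 36° ↑)
175 + 120 = 295°   (triadic ↑)

295°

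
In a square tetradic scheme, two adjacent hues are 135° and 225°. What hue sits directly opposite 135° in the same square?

A square tetradic scheme places four hues 90° apart; opposite corners are 180° apart.
135 + 180 = 315°

315°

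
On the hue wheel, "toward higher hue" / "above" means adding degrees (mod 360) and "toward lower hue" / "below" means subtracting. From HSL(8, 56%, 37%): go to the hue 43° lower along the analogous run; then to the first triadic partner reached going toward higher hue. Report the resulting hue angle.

85°

−43° (analog 43° ↓): 8 − 43 = -35 → -35 + 360 = 325°
+120° (triadic ↑): 325 + 120 = 445 → 445 − 360 = 85°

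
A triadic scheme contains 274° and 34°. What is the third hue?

A triad spaces three hues 120° apart.
The full set is {34°, 154°, 274°}.

154°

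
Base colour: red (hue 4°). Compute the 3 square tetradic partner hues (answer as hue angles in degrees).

94°, 184° and 274°

4 + 90 = 94°
4 + 180 = 184°
4 + 270 = 274°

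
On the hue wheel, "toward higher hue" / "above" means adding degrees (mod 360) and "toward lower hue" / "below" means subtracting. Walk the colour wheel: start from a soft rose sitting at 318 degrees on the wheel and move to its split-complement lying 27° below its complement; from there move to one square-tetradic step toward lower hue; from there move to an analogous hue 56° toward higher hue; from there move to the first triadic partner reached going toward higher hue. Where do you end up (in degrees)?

197°

318 + 153 = 471 → 471 − 360 = 111°   (split-comp 27° ↓)
111 − 90 = 21°   (square ↓)
21 + 56 = 77°   (analog 56° ↑)
77 + 120 = 197°   (triadic ↑)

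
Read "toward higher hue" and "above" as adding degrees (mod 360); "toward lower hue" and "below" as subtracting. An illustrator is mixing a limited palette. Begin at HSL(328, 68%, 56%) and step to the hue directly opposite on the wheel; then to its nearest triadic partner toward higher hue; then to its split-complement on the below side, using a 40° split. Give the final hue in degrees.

48°

328 + 180 = 508 → 508 − 360 = 148°   (complement)
148 + 120 = 268°   (triadic ↑)
268 + 140 = 408 → 408 − 360 = 48°   (split-comp 40° ↓)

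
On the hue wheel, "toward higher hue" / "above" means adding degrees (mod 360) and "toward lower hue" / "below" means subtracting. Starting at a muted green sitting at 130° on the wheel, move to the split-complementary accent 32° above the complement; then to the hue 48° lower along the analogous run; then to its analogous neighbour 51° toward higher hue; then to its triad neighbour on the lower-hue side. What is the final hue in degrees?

split-comp 32° ↑ +212°: 130 + 212 = 342°
analog 48° ↓ −48°: 342 − 48 = 294°
analog 51° ↑ +51°: 294 + 51 = 345°
triadic ↓ −120°: 345 − 120 = 225°

225°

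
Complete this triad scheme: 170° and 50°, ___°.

290°

A triad places three hues 120° apart.
The full set through 50° is {50°, 170°, 290°}.
Given {50°, 170°}, the missing hue is 290°.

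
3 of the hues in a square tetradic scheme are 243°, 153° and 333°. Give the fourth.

63°

A square tetradic scheme places four hues every 90°.
The full set through 153° is {63°, 153°, 243°, 333°}.
Given {153°, 243°, 333°}, the missing hue is 63°.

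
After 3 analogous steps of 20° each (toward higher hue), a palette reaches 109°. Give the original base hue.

49°

3 steps of 20° (toward higher hue) give a net shift of +60°.
Start = end − shift: 109 − 60 = 49°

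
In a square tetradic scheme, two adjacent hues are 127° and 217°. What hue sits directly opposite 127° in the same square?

A square tetradic scheme places four hues 90° apart; opposite corners are 180° apart.
127 + 180 = 307°

307°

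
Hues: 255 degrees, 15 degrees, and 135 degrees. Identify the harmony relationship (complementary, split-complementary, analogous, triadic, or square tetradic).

triadic

Sort the hues: 15°, 135°, 255°.
Successive gaps around the wheel: 120°, 120°, 120°.
Three hues equally spaced 120° apart form a triad.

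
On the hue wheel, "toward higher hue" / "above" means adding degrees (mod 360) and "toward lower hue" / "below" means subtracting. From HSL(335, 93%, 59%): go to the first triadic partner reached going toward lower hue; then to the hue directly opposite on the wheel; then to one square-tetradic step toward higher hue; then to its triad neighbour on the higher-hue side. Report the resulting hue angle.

245°

triadic ↓ −120°: 335 − 120 = 215°
complement +180°: 215 + 180 = 395 → 395 − 360 = 35°
square ↑ +90°: 35 + 90 = 125°
triadic ↑ +120°: 125 + 120 = 245°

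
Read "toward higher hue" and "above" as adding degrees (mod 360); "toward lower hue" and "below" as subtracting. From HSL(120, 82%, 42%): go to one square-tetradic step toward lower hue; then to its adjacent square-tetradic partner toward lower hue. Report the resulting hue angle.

300°

square ↓ −90°: 120 − 90 = 30°
square ↓ −90°: 30 − 90 = -60 → -60 + 360 = 300°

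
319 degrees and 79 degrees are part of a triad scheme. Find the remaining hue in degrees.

A triad places three hues 120° apart.
The full set through 79° is {79°, 199°, 319°}.
Given {79°, 319°}, the missing hue is 199°.

199°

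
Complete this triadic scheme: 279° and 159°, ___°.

A triad places three hues 120° apart.
The full set through 159° is {39°, 159°, 279°}.
Given {159°, 279°}, the missing hue is 39°.

39°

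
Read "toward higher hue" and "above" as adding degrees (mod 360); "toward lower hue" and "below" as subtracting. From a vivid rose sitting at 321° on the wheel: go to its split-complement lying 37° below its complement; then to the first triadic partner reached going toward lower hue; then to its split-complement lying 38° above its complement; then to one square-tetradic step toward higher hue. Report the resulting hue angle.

292°

split-comp 37° ↓ +143°: 321 + 143 = 464 → 464 − 360 = 104°
triadic ↓ −120°: 104 − 120 = -16 → -16 + 360 = 344°
split-comp 38° ↑ +218°: 344 + 218 = 562 → 562 − 360 = 202°
square ↑ +90°: 202 + 90 = 292°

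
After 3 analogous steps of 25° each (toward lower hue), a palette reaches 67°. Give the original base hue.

142°

3 steps of 25° (toward lower hue) give a net shift of −75°.
Start = end − shift: 67 + 75 = 142°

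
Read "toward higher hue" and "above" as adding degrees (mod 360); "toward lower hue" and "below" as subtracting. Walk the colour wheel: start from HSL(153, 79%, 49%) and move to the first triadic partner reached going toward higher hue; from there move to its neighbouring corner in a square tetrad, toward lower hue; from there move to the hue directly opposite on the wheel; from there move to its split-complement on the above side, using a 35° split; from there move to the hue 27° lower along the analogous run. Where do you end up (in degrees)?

191°

+120° (triadic ↑): 153 + 120 = 273°
−90° (square ↓): 273 − 90 = 183°
+180° (complement): 183 + 180 = 363 → 363 − 360 = 3°
+215° (split-comp 35° ↑): 3 + 215 = 218°
−27° (analog 27° ↓): 218 − 27 = 191°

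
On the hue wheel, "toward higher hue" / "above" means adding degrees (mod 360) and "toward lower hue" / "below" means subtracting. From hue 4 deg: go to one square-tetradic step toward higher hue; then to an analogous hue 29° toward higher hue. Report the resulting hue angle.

123°

4 + 90 = 94°   (square ↑)
94 + 29 = 123°   (analog 29° ↑)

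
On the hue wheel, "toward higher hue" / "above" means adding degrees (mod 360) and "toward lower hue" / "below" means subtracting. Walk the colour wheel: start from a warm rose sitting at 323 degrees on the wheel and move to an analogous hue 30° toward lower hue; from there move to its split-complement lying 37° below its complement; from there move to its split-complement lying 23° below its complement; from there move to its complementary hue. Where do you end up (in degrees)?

53°

analog 30° ↓ −30°: 323 − 30 = 293°
split-comp 37° ↓ +143°: 293 + 143 = 436 → 436 − 360 = 76°
split-comp 23° ↓ +157°: 76 + 157 = 233°
complement +180°: 233 + 180 = 413 → 413 − 360 = 53°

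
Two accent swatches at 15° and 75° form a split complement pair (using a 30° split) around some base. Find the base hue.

The accents sit 30° either side of the complement, so the complement is their short-arc midpoint on the wheel.
Short-arc midpoint of 15° and 75°: 45°.
Base is 180° from the complement: 45 − 180 = -135 → -135 + 360 = 225°

225°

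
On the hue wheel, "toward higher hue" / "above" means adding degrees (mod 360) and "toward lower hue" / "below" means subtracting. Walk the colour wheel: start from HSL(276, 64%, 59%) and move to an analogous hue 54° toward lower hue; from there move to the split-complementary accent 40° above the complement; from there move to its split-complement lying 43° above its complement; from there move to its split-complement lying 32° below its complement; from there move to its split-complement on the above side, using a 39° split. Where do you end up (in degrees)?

312°

analog 54° ↓ −54°: 276 − 54 = 222°
split-comp 40° ↑ +220°: 222 + 220 = 442 → 442 − 360 = 82°
split-comp 43° ↑ +223°: 82 + 223 = 305°
split-comp 32° ↓ +148°: 305 + 148 = 453 → 453 − 360 = 93°
split-comp 39° ↑ +219°: 93 + 219 = 312°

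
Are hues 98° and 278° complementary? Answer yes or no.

Angular distance: |98 − 278| = 180 = 180°.
Complementary requires 180°.

yes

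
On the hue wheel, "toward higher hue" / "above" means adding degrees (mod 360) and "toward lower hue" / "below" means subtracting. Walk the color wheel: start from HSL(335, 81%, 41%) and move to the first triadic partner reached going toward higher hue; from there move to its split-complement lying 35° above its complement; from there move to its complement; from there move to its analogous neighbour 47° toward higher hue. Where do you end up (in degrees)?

335 + 120 = 455 → 455 − 360 = 95°   (triadic ↑)
95 + 215 = 310°   (split-comp 35° ↑)
310 + 180 = 490 → 490 − 360 = 130°   (complement)
130 + 47 = 177°   (analog 47° ↑)

177°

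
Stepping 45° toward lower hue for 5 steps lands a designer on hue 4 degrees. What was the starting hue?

229°

5 steps of 45° (toward lower hue) give a net shift of −225°.
Start = end − shift: 4 + 225 = 229°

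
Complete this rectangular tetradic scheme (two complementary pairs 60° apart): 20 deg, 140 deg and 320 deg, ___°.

A rectangular tetradic uses two complementary pairs 60° apart: offsets 0°, 60°, 180°, 240°.
Among {20°, 140°, 320°}, 140° and 320° are a 180° pair.
The remaining hue 20° needs its own complement: 20 + 180 = 200°

200°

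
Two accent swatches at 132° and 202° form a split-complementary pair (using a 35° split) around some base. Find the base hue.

The accents sit 35° either side of the complement, so the complement is their short-arc midpoint on the wheel.
Short-arc midpoint of 132° and 202°: 167°.
Base is 180° from the complement: 167 − 180 = -13 → -13 + 360 = 347°

347°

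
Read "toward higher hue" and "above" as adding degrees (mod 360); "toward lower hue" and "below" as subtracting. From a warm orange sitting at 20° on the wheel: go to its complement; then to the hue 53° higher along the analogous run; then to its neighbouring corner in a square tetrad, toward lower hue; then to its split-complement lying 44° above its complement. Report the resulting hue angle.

27°

20 + 180 = 200°   (complement)
200 + 53 = 253°   (analog 53° ↑)
253 − 90 = 163°   (square ↓)
163 + 224 = 387 → 387 − 360 = 27°   (split-comp 44° ↑)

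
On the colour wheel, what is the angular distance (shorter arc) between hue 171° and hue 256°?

85°

|171 − 256| = 85.
85 ≤ 180, so the shorter arc is 85°.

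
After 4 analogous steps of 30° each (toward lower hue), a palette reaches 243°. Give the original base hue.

4 steps of 30° (toward lower hue) give a net shift of −120°.
Start = end − shift: 243 + 120 = 363 → 363 − 360 = 3°

3°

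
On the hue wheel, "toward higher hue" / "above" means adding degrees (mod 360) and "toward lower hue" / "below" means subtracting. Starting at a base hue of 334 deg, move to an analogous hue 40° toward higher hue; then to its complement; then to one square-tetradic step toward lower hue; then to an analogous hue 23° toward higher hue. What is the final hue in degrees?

127°

334 + 40 = 374 → 374 − 360 = 14°   (analog 40° ↑)
14 + 180 = 194°   (complement)
194 − 90 = 104°   (square ↓)
104 + 23 = 127°   (analog 23° ↑)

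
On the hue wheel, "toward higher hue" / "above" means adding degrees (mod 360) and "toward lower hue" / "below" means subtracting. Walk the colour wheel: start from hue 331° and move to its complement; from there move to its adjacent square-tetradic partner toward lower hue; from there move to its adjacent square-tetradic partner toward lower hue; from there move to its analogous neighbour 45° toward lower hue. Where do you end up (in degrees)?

286°

331 + 180 = 511 → 511 − 360 = 151°   (complement)
151 − 90 = 61°   (square ↓)
61 − 90 = -29 → -29 + 360 = 331°   (square ↓)
331 − 45 = 286°   (analog 45° ↓)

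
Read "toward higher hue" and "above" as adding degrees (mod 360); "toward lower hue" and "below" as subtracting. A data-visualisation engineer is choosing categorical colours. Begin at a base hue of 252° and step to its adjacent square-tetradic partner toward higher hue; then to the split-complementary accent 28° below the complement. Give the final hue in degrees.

252 + 90 = 342°   (square ↑)
342 + 152 = 494 → 494 − 360 = 134°   (split-comp 28° ↓)

134°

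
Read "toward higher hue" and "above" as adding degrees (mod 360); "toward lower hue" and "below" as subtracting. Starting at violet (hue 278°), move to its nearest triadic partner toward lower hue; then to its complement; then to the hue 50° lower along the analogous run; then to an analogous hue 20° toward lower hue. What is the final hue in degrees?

278 − 120 = 158°   (triadic ↓)
158 + 180 = 338°   (complement)
338 − 50 = 288°   (analog 50° ↓)
288 − 20 = 268°   (analog 20° ↓)

268°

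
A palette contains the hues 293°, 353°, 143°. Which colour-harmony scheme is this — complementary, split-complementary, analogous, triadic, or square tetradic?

Sort the hues: 143°, 293°, 353°.
Successive gaps around the wheel: 150°, 60°, 150°.
Two 150° gaps and one 60° gap — a base hue opposite a pair of accents 30° either side of its complement — is the split-complementary pattern.

split-complementary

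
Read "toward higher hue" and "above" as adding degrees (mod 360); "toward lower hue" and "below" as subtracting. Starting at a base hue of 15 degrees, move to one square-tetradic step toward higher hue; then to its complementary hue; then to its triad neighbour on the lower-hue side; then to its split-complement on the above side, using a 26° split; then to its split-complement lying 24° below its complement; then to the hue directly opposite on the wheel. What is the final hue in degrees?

square ↑ +90°: 15 + 90 = 105°
complement +180°: 105 + 180 = 285°
triadic ↓ −120°: 285 − 120 = 165°
split-comp 26° ↑ +206°: 165 + 206 = 371 → 371 − 360 = 11°
split-comp 24° ↓ +156°: 11 + 156 = 167°
complement +180°: 167 + 180 = 347°

347°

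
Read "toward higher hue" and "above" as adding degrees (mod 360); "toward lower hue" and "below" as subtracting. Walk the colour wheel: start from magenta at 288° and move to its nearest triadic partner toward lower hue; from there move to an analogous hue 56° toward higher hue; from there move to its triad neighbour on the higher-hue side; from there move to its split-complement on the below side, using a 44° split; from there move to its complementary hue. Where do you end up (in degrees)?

−120° (triadic ↓): 288 − 120 = 168°
+56° (analog 56° ↑): 168 + 56 = 224°
+120° (triadic ↑): 224 + 120 = 344°
+136° (split-comp 44° ↓): 344 + 136 = 480 → 480 − 360 = 120°
+180° (complement): 120 + 180 = 300°

300°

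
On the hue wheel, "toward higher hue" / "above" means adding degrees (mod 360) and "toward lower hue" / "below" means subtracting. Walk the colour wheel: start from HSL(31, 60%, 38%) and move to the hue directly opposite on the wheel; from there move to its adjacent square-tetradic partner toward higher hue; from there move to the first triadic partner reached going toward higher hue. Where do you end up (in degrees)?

+180° (complement): 31 + 180 = 211°
+90° (square ↑): 211 + 90 = 301°
+120° (triadic ↑): 301 + 120 = 421 → 421 − 360 = 61°

61°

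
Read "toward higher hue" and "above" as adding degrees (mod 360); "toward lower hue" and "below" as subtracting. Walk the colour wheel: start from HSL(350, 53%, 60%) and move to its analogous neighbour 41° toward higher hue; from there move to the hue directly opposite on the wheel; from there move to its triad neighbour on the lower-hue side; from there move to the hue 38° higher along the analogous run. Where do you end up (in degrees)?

+41° (analog 41° ↑): 350 + 41 = 391 → 391 − 360 = 31°
+180° (complement): 31 + 180 = 211°
−120° (triadic ↓): 211 − 120 = 91°
+38° (analog 38° ↑): 91 + 38 = 129°

129°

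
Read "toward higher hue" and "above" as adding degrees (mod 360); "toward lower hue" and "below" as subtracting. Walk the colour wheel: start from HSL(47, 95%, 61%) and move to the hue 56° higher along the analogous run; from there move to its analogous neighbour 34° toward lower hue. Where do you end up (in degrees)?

69°

+56° (analog 56° ↑): 47 + 56 = 103°
−34° (analog 34° ↓): 103 − 34 = 69°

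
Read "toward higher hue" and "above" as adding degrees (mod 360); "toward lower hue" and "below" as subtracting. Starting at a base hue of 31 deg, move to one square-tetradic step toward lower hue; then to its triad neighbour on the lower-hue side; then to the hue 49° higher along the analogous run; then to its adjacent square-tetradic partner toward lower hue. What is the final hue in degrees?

square ↓ −90°: 31 − 90 = -59 → -59 + 360 = 301°
triadic ↓ −120°: 301 − 120 = 181°
analog 49° ↑ +49°: 181 + 49 = 230°
square ↓ −90°: 230 − 90 = 140°

140°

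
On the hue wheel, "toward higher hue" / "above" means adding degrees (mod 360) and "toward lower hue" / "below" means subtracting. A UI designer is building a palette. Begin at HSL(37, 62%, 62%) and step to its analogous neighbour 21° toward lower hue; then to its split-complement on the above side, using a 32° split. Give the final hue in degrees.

228°

−21° (analog 21° ↓): 37 − 21 = 16°
+212° (split-comp 32° ↑): 16 + 212 = 228°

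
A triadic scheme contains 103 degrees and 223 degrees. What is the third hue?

A triad spaces three hues 120° apart.
The full set is {103°, 223°, 343°}.

343°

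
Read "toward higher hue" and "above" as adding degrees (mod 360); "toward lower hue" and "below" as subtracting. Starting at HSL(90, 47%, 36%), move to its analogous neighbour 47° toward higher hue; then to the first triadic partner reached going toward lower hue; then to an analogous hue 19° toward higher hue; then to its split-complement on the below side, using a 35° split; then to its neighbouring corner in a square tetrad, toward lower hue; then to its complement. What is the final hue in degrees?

271°

+47° (analog 47° ↑): 90 + 47 = 137°
−120° (triadic ↓): 137 − 120 = 17°
+19° (analog 19° ↑): 17 + 19 = 36°
+145° (split-comp 35° ↓): 36 + 145 = 181°
−90° (square ↓): 181 − 90 = 91°
+180° (complement): 91 + 180 = 271°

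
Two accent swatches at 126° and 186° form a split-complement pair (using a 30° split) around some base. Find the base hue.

The accents sit 30° either side of the complement, so the complement is their short-arc midpoint on the wheel.
Short-arc midpoint of 126° and 186°: 156°.
Base is 180° from the complement: 156 − 180 = -24 → -24 + 360 = 336°

336°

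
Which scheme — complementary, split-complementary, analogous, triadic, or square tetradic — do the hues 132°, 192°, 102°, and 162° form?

Sort the hues: 102°, 132°, 162°, 192°.
Successive gaps around the wheel: 30°, 30°, 30°, 270°.
A run of hues at equal small steps (30°) with one large closing gap is an analogous group.

analogous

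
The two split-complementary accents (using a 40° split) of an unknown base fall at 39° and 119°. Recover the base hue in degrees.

The accents sit 40° either side of the complement, so the complement is their short-arc midpoint on the wheel.
Short-arc midpoint of 39° and 119°: 79°.
Base is 180° from the complement: 79 − 180 = -101 → -101 + 360 = 259°

259°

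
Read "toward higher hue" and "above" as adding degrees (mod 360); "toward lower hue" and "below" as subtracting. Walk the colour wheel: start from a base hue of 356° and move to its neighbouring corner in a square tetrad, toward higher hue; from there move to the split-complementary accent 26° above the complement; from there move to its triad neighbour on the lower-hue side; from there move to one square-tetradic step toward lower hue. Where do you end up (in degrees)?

82°

356 + 90 = 446 → 446 − 360 = 86°   (square ↑)
86 + 206 = 292°   (split-comp 26° ↑)
292 − 120 = 172°   (triadic ↓)
172 − 90 = 82°   (square ↓)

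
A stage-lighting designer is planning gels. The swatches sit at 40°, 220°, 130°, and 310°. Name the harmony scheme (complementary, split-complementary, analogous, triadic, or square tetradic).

square tetradic

Sort the hues: 40°, 130°, 220°, 310°.
Successive gaps around the wheel: 90°, 90°, 90°, 90°.
Four hues every 90° form a square tetradic scheme.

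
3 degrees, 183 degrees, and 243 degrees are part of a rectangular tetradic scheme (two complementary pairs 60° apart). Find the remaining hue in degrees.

A rectangular tetradic uses two complementary pairs 60° apart: offsets 0°, 60°, 180°, 240°.
Among {3°, 183°, 243°}, 3° and 183° are a 180° pair.
The remaining hue 243° needs its own complement: 243 + 180 = 423 → 423 − 360 = 63°

63°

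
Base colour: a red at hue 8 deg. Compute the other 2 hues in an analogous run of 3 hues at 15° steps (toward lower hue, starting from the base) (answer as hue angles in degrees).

353° and 338°

Analogous hues sit every 15° along the wheel.
8 − 15 = -7 → -7 + 360 = 353°
8 − 30 = -22 → -22 + 360 = 338°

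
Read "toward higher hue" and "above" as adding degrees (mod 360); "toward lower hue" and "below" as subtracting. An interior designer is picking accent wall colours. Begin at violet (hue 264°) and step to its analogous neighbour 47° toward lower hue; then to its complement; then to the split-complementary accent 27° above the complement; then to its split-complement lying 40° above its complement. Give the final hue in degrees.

−47° (analog 47° ↓): 264 − 47 = 217°
+180° (complement): 217 + 180 = 397 → 397 − 360 = 37°
+207° (split-comp 27° ↑): 37 + 207 = 244°
+220° (split-comp 40° ↑): 244 + 220 = 464 → 464 − 360 = 104°

104°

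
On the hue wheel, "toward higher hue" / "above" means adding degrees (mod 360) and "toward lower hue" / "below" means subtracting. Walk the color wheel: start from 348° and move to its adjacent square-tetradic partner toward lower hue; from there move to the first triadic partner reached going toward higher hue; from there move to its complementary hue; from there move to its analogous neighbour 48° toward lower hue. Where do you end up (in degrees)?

348 − 90 = 258°   (square ↓)
258 + 120 = 378 → 378 − 360 = 18°   (triadic ↑)
18 + 180 = 198°   (complement)
198 − 48 = 150°   (analog 48° ↓)

150°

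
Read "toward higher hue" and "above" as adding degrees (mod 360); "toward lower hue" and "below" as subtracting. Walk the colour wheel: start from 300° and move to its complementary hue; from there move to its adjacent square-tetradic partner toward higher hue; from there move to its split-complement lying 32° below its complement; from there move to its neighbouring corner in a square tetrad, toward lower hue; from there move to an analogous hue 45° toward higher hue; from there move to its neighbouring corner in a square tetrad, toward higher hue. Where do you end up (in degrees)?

complement +180°: 300 + 180 = 480 → 480 − 360 = 120°
square ↑ +90°: 120 + 90 = 210°
split-comp 32° ↓ +148°: 210 + 148 = 358°
square ↓ −90°: 358 − 90 = 268°
analog 45° ↑ +45°: 268 + 45 = 313°
square ↑ +90°: 313 + 90 = 403 → 403 − 360 = 43°

43°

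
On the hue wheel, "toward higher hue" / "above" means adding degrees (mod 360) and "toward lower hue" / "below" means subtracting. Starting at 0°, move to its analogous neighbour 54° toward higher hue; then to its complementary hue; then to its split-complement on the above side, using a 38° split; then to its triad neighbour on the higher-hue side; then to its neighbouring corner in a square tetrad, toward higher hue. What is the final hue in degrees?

analog 54° ↑ +54°: 0 + 54 = 54°
complement +180°: 54 + 180 = 234°
split-comp 38° ↑ +218°: 234 + 218 = 452 → 452 − 360 = 92°
triadic ↑ +120°: 92 + 120 = 212°
square ↑ +90°: 212 + 90 = 302°

302°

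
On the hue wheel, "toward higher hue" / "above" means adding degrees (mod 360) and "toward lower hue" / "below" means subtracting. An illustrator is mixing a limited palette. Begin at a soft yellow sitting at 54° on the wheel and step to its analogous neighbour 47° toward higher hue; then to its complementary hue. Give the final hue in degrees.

analog 47° ↑ +47°: 54 + 47 = 101°
complement +180°: 101 + 180 = 281°

281°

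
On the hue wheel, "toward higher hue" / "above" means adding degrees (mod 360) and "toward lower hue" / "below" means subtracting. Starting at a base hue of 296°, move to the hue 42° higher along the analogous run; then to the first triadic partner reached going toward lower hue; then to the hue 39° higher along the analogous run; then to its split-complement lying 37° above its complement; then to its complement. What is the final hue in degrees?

294°

+42° (analog 42° ↑): 296 + 42 = 338°
−120° (triadic ↓): 338 − 120 = 218°
+39° (analog 39° ↑): 218 + 39 = 257°
+217° (split-comp 37° ↑): 257 + 217 = 474 → 474 − 360 = 114°
+180° (complement): 114 + 180 = 294°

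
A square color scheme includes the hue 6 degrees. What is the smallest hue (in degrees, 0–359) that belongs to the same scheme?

A square tetradic scheme places four hues every 90°.
The full set through 6° is {6°, 96°, 186°, 276°}.

6°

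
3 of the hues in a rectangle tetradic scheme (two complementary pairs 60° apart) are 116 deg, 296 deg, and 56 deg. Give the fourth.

236°

A rectangular tetradic uses two complementary pairs 60° apart: offsets 0°, 60°, 180°, 240°.
Among {56°, 116°, 296°}, 116° and 296° are a 180° pair.
The remaining hue 56° needs its own complement: 56 + 180 = 236°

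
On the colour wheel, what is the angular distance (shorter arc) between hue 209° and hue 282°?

|209 − 282| = 73.
73 ≤ 180, so the shorter arc is 73°.

73°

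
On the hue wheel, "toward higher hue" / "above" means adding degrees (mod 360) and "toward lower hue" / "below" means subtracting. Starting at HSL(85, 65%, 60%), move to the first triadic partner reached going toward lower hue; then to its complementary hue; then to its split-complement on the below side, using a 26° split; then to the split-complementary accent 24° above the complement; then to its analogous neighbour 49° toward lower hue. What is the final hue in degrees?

94°

85 − 120 = -35 → -35 + 360 = 325°   (triadic ↓)
325 + 180 = 505 → 505 − 360 = 145°   (complement)
145 + 154 = 299°   (split-comp 26° ↓)
299 + 204 = 503 → 503 − 360 = 143°   (split-comp 24° ↑)
143 − 49 = 94°   (analog 49° ↓)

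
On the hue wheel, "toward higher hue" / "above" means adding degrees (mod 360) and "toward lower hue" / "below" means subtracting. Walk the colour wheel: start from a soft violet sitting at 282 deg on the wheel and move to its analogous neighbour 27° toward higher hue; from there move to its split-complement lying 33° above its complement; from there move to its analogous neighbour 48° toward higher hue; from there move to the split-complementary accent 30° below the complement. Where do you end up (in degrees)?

0°

+27° (analog 27° ↑): 282 + 27 = 309°
+213° (split-comp 33° ↑): 309 + 213 = 522 → 522 − 360 = 162°
+48° (analog 48° ↑): 162 + 48 = 210°
+150° (split-comp 30° ↓): 210 + 150 = 360 → 360 − 360 = 0°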